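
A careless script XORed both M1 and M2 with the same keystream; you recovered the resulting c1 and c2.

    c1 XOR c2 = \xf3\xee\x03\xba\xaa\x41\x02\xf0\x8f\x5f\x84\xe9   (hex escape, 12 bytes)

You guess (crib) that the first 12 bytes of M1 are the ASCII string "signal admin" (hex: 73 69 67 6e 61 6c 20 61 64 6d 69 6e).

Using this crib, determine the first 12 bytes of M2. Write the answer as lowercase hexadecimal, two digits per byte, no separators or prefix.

808764d4cb2d2291eb32ed87

Since c1 ⊕ c2 = M1 ⊕ M2, XORing with the guessed M1 bytes yields the corresponding M2 bytes: M2 = (c1 ⊕ c2) ⊕ M1.
byte 0: f3 XOR 73 = 80
byte 1: ee XOR 69 = 87
byte 2: 03 XOR 67 = 64
byte 3: ba XOR 6e = d4
byte 4: aa XOR 61 = cb
byte 5: 41 XOR 6c = 2d
byte 6: 02 XOR 20 = 22
byte 7: f0 XOR 61 = 91
byte 8: 8f XOR 64 = eb
byte 9: 5f XOR 6d = 32
byte 10: 84 XOR 69 = ed
byte 11: e9 XOR 6e = 87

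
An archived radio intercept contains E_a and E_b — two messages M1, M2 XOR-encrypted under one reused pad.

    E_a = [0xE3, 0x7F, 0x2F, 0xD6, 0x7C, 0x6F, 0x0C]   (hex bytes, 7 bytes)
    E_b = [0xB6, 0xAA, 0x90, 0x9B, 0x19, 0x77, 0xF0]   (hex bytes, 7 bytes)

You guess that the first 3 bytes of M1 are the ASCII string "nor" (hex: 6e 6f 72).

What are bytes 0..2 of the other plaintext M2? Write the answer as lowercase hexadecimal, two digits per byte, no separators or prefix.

First, E_a ⊕ E_b = (M1 ⊕ K) ⊕ (M2 ⊕ K) = M1 ⊕ M2, so the key drops out. Then M2 = (M1 ⊕ M2) ⊕ M1 over the first 3 bytes.
byte 0: (e3 XOR b6) XOR 6e = 55 XOR 6e = 3b
byte 1: (7f XOR aa) XOR 6f = d5 XOR 6f = ba
byte 2: (2f XOR 90) XOR 72 = bf XOR 72 = cd

3bbacd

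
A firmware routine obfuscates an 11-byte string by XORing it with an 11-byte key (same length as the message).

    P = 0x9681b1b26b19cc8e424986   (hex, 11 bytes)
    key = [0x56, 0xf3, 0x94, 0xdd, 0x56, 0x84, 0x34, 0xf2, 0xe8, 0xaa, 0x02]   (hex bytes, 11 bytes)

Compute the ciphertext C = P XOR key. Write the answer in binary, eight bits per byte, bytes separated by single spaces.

11000000 01110010 00100101 01101111 00111101 10011101 11111000 01111100 10101010 11100011 10000100

XOR is its own inverse, so applying the key byte-wise gives the result directly.
96 XOR 56 = c0
81 XOR f3 = 72
b1 XOR 94 = 25
b2 XOR dd = 6f
6b XOR 56 = 3d
19 XOR 84 = 9d
cc XOR 34 = f8
8e XOR f2 = 7c
42 XOR e8 = aa
49 XOR aa = e3
86 XOR 02 = 84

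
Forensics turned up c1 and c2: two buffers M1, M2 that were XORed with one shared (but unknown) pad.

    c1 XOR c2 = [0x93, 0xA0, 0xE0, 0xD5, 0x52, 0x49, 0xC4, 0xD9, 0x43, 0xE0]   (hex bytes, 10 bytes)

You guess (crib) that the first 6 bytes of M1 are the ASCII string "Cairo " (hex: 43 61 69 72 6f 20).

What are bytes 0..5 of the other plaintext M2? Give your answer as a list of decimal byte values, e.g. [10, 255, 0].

[208, 193, 137, 167, 61, 105]

Since c1 ⊕ c2 = M1 ⊕ M2, XORing with the guessed M1 bytes yields the corresponding M2 bytes: M2 = (c1 ⊕ c2) ⊕ M1.
byte 0: 93 ⊕ 43 = d0
byte 1: a0 ⊕ 61 = c1
byte 2: e0 ⊕ 69 = 89
byte 3: d5 ⊕ 72 = a7
byte 4: 52 ⊕ 6f = 3d
byte 5: 49 ⊕ 20 = 69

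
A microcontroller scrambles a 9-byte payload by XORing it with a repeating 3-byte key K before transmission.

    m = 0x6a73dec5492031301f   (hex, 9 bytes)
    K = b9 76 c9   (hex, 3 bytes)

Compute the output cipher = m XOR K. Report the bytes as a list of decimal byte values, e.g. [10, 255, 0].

The 3-byte key repeats, so the effective keystream is b9 76 c9 b9 76 c9 b9 76 c9.
byte 0: 6a xor b9 = d3
byte 1: 73 xor 76 = 05
byte 2: de xor c9 = 17
byte 3: c5 xor b9 = 7c
byte 4: 49 xor 76 = 3f
byte 5: 20 xor c9 = e9
byte 6: 31 xor b9 = 88
byte 7: 30 xor 76 = 46
byte 8: 1f xor c9 = d6

[211, 5, 23, 124, 63, 233, 136, 70, 214]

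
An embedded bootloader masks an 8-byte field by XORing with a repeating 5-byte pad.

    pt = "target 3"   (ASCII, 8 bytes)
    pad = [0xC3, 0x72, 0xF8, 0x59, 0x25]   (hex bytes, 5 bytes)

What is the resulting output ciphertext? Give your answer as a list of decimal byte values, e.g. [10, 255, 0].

The 5-byte key repeats, so the effective keystream is c3 72 f8 59 25 c3 72 f8.
byte 0: 74 ^ c3 = b7
byte 1: 61 ^ 72 = 13
byte 2: 72 ^ f8 = 8a
byte 3: 67 ^ 59 = 3e
byte 4: 65 ^ 25 = 40
byte 5: 74 ^ c3 = b7
byte 6: 20 ^ 72 = 52
byte 7: 33 ^ f8 = cb

[183, 19, 138, 62, 64, 183, 82, 203]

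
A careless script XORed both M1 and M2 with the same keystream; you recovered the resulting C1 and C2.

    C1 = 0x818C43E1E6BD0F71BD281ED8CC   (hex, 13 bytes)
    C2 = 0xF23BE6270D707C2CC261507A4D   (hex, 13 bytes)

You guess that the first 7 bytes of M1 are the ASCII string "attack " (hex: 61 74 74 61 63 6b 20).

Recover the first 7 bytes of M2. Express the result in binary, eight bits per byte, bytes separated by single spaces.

First, C1 ⊕ C2 = (M1 ⊕ K) ⊕ (M2 ⊕ K) = M1 ⊕ M2, so the key drops out. Then M2 = (M1 ⊕ M2) ⊕ M1 over the first 7 bytes.
byte 0: (81 xor f2) xor 61 = 73 xor 61 = 12
byte 1: (8c xor 3b) xor 74 = b7 xor 74 = c3
byte 2: (43 xor e6) xor 74 = a5 xor 74 = d1
byte 3: (e1 xor 27) xor 61 = c6 xor 61 = a7
byte 4: (e6 xor 0d) xor 63 = eb xor 63 = 88
byte 5: (bd xor 70) xor 6b = cd xor 6b = a6
byte 6: (0f xor 7c) xor 20 = 73 xor 20 = 53

00010010 11000011 11010001 10100111 10001000 10100110 01010011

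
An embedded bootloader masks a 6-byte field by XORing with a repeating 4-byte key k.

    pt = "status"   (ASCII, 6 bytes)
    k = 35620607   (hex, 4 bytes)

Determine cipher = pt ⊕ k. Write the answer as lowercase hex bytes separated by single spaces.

The 4-byte key repeats, so the effective keystream is 35 62 06 07 35 62.
byte 0: 73 ⊕ 35 = 46
byte 1: 74 ⊕ 62 = 16
byte 2: 61 ⊕ 06 = 67
byte 3: 74 ⊕ 07 = 73
byte 4: 75 ⊕ 35 = 40
byte 5: 73 ⊕ 62 = 11

46 16 67 73 40 11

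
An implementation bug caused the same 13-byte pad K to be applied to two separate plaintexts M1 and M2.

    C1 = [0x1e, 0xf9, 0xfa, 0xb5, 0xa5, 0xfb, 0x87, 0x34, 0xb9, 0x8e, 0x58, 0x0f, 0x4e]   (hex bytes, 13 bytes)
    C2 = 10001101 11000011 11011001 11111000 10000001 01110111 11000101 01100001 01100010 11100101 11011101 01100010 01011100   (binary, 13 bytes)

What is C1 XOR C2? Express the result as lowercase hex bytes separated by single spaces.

C1 ⊕ C2 = (M1 ⊕ K) ⊕ (M2 ⊕ K) = M1 ⊕ M2 — the shared key cancels under XOR.
byte 0: 1e XOR 8d = 93
byte 1: f9 XOR c3 = 3a
byte 2: fa XOR d9 = 23
byte 3: b5 XOR f8 = 4d
byte 4: a5 XOR 81 = 24
byte 5: fb XOR 77 = 8c
byte 6: 87 XOR c5 = 42
byte 7: 34 XOR 61 = 55
byte 8: b9 XOR 62 = db
byte 9: 8e XOR e5 = 6b
byte 10: 58 XOR dd = 85
byte 11: 0f XOR 62 = 6d
byte 12: 4e XOR 5c = 12

93 3a 23 4d 24 8c 42 55 db 6b 85 6d 12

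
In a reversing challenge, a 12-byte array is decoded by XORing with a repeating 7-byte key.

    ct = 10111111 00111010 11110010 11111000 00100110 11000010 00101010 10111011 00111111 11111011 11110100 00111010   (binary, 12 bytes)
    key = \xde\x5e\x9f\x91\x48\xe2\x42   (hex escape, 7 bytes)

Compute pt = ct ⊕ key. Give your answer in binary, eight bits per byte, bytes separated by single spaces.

The 7-byte key repeats, so the effective keystream is de 5e 9f 91 48 e2 42 de 5e 9f 91 48.
byte 0: bf XOR de = 61
byte 1: 3a XOR 5e = 64
byte 2: f2 XOR 9f = 6d
byte 3: f8 XOR 91 = 69
byte 4: 26 XOR 48 = 6e
byte 5: c2 XOR e2 = 20
byte 6: 2a XOR 42 = 68
byte 7: bb XOR de = 65
byte 8: 3f XOR 5e = 61
byte 9: fb XOR 9f = 64
byte 10: f4 XOR 91 = 65
byte 11: 3a XOR 48 = 72

01100001 01100100 01101101 01101001 01101110 00100000 01101000 01100101 01100001 01100100 01100101 01110010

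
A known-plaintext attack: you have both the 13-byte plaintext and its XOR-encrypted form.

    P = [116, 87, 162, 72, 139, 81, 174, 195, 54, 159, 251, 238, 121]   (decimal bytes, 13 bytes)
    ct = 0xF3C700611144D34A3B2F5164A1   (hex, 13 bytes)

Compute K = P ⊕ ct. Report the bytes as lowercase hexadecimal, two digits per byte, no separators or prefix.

8790a2299a157d890db0aa8ad8

Since ct = P ⊕ K, XORing both sides with P gives K = P ⊕ ct.
byte 0: 74 ⊕ f3 = 87
byte 1: 57 ⊕ c7 = 90
byte 2: a2 ⊕ 00 = a2
byte 3: 48 ⊕ 61 = 29
byte 4: 8b ⊕ 11 = 9a
byte 5: 51 ⊕ 44 = 15
byte 6: ae ⊕ d3 = 7d
byte 7: c3 ⊕ 4a = 89
byte 8: 36 ⊕ 3b = 0d
byte 9: 9f ⊕ 2f = b0
byte 10: fb ⊕ 51 = aa
byte 11: ee ⊕ 64 = 8a
byte 12: 79 ⊕ a1 = d8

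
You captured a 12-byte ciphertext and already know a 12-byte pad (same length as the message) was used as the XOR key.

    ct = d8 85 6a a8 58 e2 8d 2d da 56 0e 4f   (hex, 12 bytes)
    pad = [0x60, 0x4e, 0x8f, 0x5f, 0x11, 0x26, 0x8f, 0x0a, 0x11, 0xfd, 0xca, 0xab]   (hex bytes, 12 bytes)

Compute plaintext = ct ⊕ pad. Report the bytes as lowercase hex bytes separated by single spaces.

XOR is its own inverse, so applying the key byte-wise gives the result directly.
d8 xor 60 = b8
85 xor 4e = cb
6a xor 8f = e5
a8 xor 5f = f7
58 xor 11 = 49
e2 xor 26 = c4
8d xor 8f = 02
2d xor 0a = 27
da xor 11 = cb
56 xor fd = ab
0e xor ca = c4
4f xor ab = e4

b8 cb e5 f7 49 c4 02 27 cb ab c4 e4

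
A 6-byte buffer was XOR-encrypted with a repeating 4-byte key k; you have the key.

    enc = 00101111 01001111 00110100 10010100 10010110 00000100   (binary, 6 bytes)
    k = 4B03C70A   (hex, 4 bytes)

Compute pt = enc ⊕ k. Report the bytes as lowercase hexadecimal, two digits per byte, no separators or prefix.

644cf39edd07

The 4-byte key repeats, so the effective keystream is 4b 03 c7 0a 4b 03.
byte 0: 2f xor 4b = 64
byte 1: 4f xor 03 = 4c
byte 2: 34 xor c7 = f3
byte 3: 94 xor 0a = 9e
byte 4: 96 xor 4b = dd
byte 5: 04 xor 03 = 07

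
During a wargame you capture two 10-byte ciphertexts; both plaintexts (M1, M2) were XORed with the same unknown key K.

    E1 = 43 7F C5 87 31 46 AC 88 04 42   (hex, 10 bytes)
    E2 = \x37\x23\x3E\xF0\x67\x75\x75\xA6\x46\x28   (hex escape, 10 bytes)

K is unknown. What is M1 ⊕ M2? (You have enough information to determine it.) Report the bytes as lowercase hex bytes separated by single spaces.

E1 ⊕ E2 = (M1 ⊕ K) ⊕ (M2 ⊕ K) = M1 ⊕ M2 — the shared key cancels under XOR.
byte 0: 01000011 XOR 00110111 = 01110100
byte 1: 01111111 XOR 00100011 = 01011100
byte 2: 11000101 XOR 00111110 = 11111011
byte 3: 10000111 XOR 11110000 = 01110111
byte 4: 00110001 XOR 01100111 = 01010110
byte 5: 01000110 XOR 01110101 = 00110011
byte 6: 10101100 XOR 01110101 = 11011001
byte 7: 10001000 XOR 10100110 = 00101110
byte 8: 00000100 XOR 01000110 = 01000010
byte 9: 01000010 XOR 00101000 = 01101010

74 5c fb 77 56 33 d9 2e 42 6a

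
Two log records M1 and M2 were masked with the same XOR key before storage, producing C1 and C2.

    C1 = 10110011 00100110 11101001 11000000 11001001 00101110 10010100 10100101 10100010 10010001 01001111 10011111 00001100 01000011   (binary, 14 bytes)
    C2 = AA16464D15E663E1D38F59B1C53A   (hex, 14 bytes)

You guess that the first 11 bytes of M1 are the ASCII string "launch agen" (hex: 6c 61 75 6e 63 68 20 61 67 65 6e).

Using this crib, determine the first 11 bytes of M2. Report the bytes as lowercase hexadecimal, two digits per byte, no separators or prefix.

First, C1 ⊕ C2 = (M1 ⊕ K) ⊕ (M2 ⊕ K) = M1 ⊕ M2, so the key drops out. Then M2 = (M1 ⊕ M2) ⊕ M1 over the first 11 bytes.
byte 0: (b3 ^ aa) ^ 6c = 19 ^ 6c = 75
byte 1: (26 ^ 16) ^ 61 = 30 ^ 61 = 51
byte 2: (e9 ^ 46) ^ 75 = af ^ 75 = da
byte 3: (c0 ^ 4d) ^ 6e = 8d ^ 6e = e3
byte 4: (c9 ^ 15) ^ 63 = dc ^ 63 = bf
byte 5: (2e ^ e6) ^ 68 = c8 ^ 68 = a0
byte 6: (94 ^ 63) ^ 20 = f7 ^ 20 = d7
byte 7: (a5 ^ e1) ^ 61 = 44 ^ 61 = 25
byte 8: (a2 ^ d3) ^ 67 = 71 ^ 67 = 16
byte 9: (91 ^ 8f) ^ 65 = 1e ^ 65 = 7b
byte 10: (4f ^ 59) ^ 6e = 16 ^ 6e = 78

7551dae3bfa0d725167b78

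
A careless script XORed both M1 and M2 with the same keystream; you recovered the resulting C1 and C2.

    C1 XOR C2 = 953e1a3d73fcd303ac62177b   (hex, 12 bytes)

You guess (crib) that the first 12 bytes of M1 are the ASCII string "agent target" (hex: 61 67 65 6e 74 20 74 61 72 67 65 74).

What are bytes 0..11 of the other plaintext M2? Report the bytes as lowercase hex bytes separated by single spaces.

f4 59 7f 53 07 dc a7 62 de 05 72 0f

Since C1 ⊕ C2 = M1 ⊕ M2, XORing with the guessed M1 bytes yields the corresponding M2 bytes: M2 = (C1 ⊕ C2) ⊕ M1.
byte 0: 95 xor 61 = f4
byte 1: 3e xor 67 = 59
byte 2: 1a xor 65 = 7f
byte 3: 3d xor 6e = 53
byte 4: 73 xor 74 = 07
byte 5: fc xor 20 = dc
byte 6: d3 xor 74 = a7
byte 7: 03 xor 61 = 62
byte 8: ac xor 72 = de
byte 9: 62 xor 67 = 05
byte 10: 17 xor 65 = 72
byte 11: 7b xor 74 = 0f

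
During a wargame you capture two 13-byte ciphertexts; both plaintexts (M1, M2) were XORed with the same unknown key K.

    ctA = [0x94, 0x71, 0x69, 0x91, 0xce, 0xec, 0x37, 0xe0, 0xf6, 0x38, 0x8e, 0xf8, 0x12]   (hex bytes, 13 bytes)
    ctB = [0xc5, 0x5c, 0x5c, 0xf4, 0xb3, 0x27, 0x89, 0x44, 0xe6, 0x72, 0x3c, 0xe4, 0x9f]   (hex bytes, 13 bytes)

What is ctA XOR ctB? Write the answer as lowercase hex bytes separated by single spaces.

51 2d 35 65 7d cb be a4 10 4a b2 1c 8d

ctA ⊕ ctB = (M1 ⊕ K) ⊕ (M2 ⊕ K) = M1 ⊕ M2 — the shared key cancels under XOR.
94 xor c5 = 51
71 xor 5c = 2d
69 xor 5c = 35
91 xor f4 = 65
ce xor b3 = 7d
ec xor 27 = cb
37 xor 89 = be
e0 xor 44 = a4
f6 xor e6 = 10
38 xor 72 = 4a
8e xor 3c = b2
f8 xor e4 = 1c
12 xor 9f = 8d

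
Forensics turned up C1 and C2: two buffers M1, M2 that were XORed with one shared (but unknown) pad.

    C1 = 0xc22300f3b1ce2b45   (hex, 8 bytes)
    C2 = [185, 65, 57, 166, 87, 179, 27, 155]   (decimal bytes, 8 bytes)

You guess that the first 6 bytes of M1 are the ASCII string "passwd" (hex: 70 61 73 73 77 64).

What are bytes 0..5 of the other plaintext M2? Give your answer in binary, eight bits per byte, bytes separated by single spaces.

First, C1 ⊕ C2 = (M1 ⊕ K) ⊕ (M2 ⊕ K) = M1 ⊕ M2, so the key drops out. Then M2 = (M1 ⊕ M2) ⊕ M1 over the first 6 bytes.
byte 0: (c2 xor b9) xor 70 = 7b xor 70 = 0b
byte 1: (23 xor 41) xor 61 = 62 xor 61 = 03
byte 2: (00 xor 39) xor 73 = 39 xor 73 = 4a
byte 3: (f3 xor a6) xor 73 = 55 xor 73 = 26
byte 4: (b1 xor 57) xor 77 = e6 xor 77 = 91
byte 5: (ce xor b3) xor 64 = 7d xor 64 = 19

00001011 00000011 01001010 00100110 10010001 00011001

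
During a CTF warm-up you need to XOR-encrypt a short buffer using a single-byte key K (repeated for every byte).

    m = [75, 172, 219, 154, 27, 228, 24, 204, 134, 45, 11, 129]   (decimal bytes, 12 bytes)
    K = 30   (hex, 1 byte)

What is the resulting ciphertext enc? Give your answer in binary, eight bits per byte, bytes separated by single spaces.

01111011 10011100 11101011 10101010 00101011 11010100 00101000 11111100 10110110 00011101 00111011 10110001

The 1-byte key repeats, so the effective keystream is 30 30 30 30 30 30 30 30 30 30 30 30.
byte 0: 4b XOR 30 = 7b
byte 1: ac XOR 30 = 9c
byte 2: db XOR 30 = eb
byte 3: 9a XOR 30 = aa
byte 4: 1b XOR 30 = 2b
byte 5: e4 XOR 30 = d4
byte 6: 18 XOR 30 = 28
byte 7: cc XOR 30 = fc
byte 8: 86 XOR 30 = b6
byte 9: 2d XOR 30 = 1d
byte 10: 0b XOR 30 = 3b
byte 11: 81 XOR 30 = b1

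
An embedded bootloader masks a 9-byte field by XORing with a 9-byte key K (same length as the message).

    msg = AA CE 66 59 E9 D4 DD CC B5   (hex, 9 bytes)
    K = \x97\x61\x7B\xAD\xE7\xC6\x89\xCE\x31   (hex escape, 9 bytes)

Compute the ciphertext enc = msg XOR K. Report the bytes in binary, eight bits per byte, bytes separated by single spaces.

aa ^ 97 = 3d
ce ^ 61 = af
66 ^ 7b = 1d
59 ^ ad = f4
e9 ^ e7 = 0e
d4 ^ c6 = 12
dd ^ 89 = 54
cc ^ ce = 02
b5 ^ 31 = 84

00111101 10101111 00011101 11110100 00001110 00010010 01010100 00000010 10000100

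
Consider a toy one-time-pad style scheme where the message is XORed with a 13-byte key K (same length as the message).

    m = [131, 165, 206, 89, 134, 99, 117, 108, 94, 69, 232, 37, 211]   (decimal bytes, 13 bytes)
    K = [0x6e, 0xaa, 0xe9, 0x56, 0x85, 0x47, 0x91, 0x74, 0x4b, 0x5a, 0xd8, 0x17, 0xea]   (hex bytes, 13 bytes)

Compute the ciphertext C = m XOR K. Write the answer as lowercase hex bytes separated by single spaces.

83 xor 6e = ed
a5 xor aa = 0f
ce xor e9 = 27
59 xor 56 = 0f
86 xor 85 = 03
63 xor 47 = 24
75 xor 91 = e4
6c xor 74 = 18
5e xor 4b = 15
45 xor 5a = 1f
e8 xor d8 = 30
25 xor 17 = 32
d3 xor ea = 39

ed 0f 27 0f 03 24 e4 18 15 1f 30 32 39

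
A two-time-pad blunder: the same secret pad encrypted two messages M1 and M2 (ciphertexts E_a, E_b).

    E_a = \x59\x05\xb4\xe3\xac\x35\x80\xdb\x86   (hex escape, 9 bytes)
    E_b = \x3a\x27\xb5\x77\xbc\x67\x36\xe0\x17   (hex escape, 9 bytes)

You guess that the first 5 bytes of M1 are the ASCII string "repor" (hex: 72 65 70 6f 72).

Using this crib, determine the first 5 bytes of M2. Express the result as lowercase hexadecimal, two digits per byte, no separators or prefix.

First, E_a ⊕ E_b = (M1 ⊕ K) ⊕ (M2 ⊕ K) = M1 ⊕ M2, so the key drops out. Then M2 = (M1 ⊕ M2) ⊕ M1 over the first 5 bytes.
byte 0: (59 XOR 3a) XOR 72 = 63 XOR 72 = 11
byte 1: (05 XOR 27) XOR 65 = 22 XOR 65 = 47
byte 2: (b4 XOR b5) XOR 70 = 01 XOR 70 = 71
byte 3: (e3 XOR 77) XOR 6f = 94 XOR 6f = fb
byte 4: (ac XOR bc) XOR 72 = 10 XOR 72 = 62

114771fb62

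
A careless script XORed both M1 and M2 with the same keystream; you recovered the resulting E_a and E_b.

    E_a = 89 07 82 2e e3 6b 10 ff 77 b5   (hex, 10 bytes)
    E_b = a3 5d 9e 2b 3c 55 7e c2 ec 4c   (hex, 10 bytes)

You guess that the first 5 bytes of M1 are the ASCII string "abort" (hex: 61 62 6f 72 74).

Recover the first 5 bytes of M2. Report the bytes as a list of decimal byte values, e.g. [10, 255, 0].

[75, 56, 115, 119, 171]

First, E_a ⊕ E_b = (M1 ⊕ K) ⊕ (M2 ⊕ K) = M1 ⊕ M2, so the key drops out. Then M2 = (M1 ⊕ M2) ⊕ M1 over the first 5 bytes.
byte 0: (89 XOR a3) XOR 61 = 2a XOR 61 = 4b
byte 1: (07 XOR 5d) XOR 62 = 5a XOR 62 = 38
byte 2: (82 XOR 9e) XOR 6f = 1c XOR 6f = 73
byte 3: (2e XOR 2b) XOR 72 = 05 XOR 72 = 77
byte 4: (e3 XOR 3c) XOR 74 = df XOR 74 = ab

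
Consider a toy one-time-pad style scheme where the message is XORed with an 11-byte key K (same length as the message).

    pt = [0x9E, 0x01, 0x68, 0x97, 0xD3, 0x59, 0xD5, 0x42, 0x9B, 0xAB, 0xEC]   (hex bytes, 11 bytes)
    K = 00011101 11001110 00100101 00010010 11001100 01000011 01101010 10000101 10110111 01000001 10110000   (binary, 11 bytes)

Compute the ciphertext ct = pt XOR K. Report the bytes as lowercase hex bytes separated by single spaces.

83 cf 4d 85 1f 1a bf c7 2c ea 5c

10011110 xor 00011101 = 10000011
00000001 xor 11001110 = 11001111
01101000 xor 00100101 = 01001101
10010111 xor 00010010 = 10000101
11010011 xor 11001100 = 00011111
01011001 xor 01000011 = 00011010
11010101 xor 01101010 = 10111111
01000010 xor 10000101 = 11000111
10011011 xor 10110111 = 00101100
10101011 xor 01000001 = 11101010
11101100 xor 10110000 = 01011100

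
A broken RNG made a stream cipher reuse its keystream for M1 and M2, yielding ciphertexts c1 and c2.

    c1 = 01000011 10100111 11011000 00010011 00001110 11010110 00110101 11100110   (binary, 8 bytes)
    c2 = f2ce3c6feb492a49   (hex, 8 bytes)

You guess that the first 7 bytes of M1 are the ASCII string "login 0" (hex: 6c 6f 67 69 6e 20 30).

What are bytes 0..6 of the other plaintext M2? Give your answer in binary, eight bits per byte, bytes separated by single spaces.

First, c1 ⊕ c2 = (M1 ⊕ K) ⊕ (M2 ⊕ K) = M1 ⊕ M2, so the key drops out. Then M2 = (M1 ⊕ M2) ⊕ M1 over the first 7 bytes.
byte 0: (43 ⊕ f2) ⊕ 6c = b1 ⊕ 6c = dd
byte 1: (a7 ⊕ ce) ⊕ 6f = 69 ⊕ 6f = 06
byte 2: (d8 ⊕ 3c) ⊕ 67 = e4 ⊕ 67 = 83
byte 3: (13 ⊕ 6f) ⊕ 69 = 7c ⊕ 69 = 15
byte 4: (0e ⊕ eb) ⊕ 6e = e5 ⊕ 6e = 8b
byte 5: (d6 ⊕ 49) ⊕ 20 = 9f ⊕ 20 = bf
byte 6: (35 ⊕ 2a) ⊕ 30 = 1f ⊕ 30 = 2f

11011101 00000110 10000011 00010101 10001011 10111111 00101111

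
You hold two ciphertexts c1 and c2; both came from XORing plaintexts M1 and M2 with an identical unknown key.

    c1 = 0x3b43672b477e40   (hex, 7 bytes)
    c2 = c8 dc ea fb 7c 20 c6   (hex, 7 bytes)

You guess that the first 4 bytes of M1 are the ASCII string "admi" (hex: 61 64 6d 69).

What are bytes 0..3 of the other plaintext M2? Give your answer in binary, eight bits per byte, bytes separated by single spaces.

First, c1 ⊕ c2 = (M1 ⊕ K) ⊕ (M2 ⊕ K) = M1 ⊕ M2, so the key drops out. Then M2 = (M1 ⊕ M2) ⊕ M1 over the first 4 bytes.
byte 0: (3b xor c8) xor 61 = f3 xor 61 = 92
byte 1: (43 xor dc) xor 64 = 9f xor 64 = fb
byte 2: (67 xor ea) xor 6d = 8d xor 6d = e0
byte 3: (2b xor fb) xor 69 = d0 xor 69 = b9

10010010 11111011 11100000 10111001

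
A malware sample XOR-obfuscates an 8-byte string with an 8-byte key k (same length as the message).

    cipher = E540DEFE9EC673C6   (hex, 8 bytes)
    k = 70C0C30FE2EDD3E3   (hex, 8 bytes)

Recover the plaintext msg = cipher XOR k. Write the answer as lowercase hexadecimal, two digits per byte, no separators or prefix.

95801df17c2ba025

XOR is its own inverse, so applying the key byte-wise gives the result directly.
byte 0: e5 ^ 70 = 95
byte 1: 40 ^ c0 = 80
byte 2: de ^ c3 = 1d
byte 3: fe ^ 0f = f1
byte 4: 9e ^ e2 = 7c
byte 5: c6 ^ ed = 2b
byte 6: 73 ^ d3 = a0
byte 7: c6 ^ e3 = 25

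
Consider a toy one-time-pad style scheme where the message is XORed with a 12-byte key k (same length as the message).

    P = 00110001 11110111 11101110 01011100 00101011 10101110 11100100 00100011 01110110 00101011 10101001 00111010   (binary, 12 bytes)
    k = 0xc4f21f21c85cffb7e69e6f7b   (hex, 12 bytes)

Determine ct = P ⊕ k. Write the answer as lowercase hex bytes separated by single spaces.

f5 05 f1 7d e3 f2 1b 94 90 b5 c6 41

00110001 ⊕ 11000100 = 11110101
11110111 ⊕ 11110010 = 00000101
11101110 ⊕ 00011111 = 11110001
01011100 ⊕ 00100001 = 01111101
00101011 ⊕ 11001000 = 11100011
10101110 ⊕ 01011100 = 11110010
11100100 ⊕ 11111111 = 00011011
00100011 ⊕ 10110111 = 10010100
01110110 ⊕ 11100110 = 10010000
00101011 ⊕ 10011110 = 10110101
10101001 ⊕ 01101111 = 11000110
00111010 ⊕ 01111011 = 01000001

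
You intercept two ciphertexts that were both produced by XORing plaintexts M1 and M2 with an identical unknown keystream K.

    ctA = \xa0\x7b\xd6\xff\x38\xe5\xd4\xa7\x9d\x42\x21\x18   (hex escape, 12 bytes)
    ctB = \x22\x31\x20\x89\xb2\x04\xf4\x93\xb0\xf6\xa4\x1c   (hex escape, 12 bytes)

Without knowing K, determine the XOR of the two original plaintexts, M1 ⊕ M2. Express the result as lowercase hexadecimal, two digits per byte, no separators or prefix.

ctA ⊕ ctB = (M1 ⊕ K) ⊕ (M2 ⊕ K) = M1 ⊕ M2 — the shared key cancels under XOR.
a0 ⊕ 22 = 82
7b ⊕ 31 = 4a
d6 ⊕ 20 = f6
ff ⊕ 89 = 76
38 ⊕ b2 = 8a
e5 ⊕ 04 = e1
d4 ⊕ f4 = 20
a7 ⊕ 93 = 34
9d ⊕ b0 = 2d
42 ⊕ f6 = b4
21 ⊕ a4 = 85
18 ⊕ 1c = 04

824af6768ae120342db48504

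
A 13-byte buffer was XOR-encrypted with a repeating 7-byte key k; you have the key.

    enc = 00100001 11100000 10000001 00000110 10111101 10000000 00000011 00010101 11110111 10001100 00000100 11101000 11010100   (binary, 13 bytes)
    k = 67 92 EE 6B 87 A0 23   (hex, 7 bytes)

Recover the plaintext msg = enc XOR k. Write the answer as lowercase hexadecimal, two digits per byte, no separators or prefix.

The 7-byte key repeats, so the effective keystream is 67 92 ee 6b 87 a0 23 67 92 ee 6b 87 a0.
byte 0:  33 ^ 103 =  70
byte 1: 224 ^ 146 = 114
byte 2: 129 ^ 238 = 111
byte 3:   6 ^ 107 = 109
byte 4: 189 ^ 135 =  58
byte 5: 128 ^ 160 =  32
byte 6:   3 ^  35 =  32
byte 7:  21 ^ 103 = 114
byte 8: 247 ^ 146 = 101
byte 9: 140 ^ 238 =  98
byte 10:   4 ^ 107 = 111
byte 11: 232 ^ 135 = 111
byte 12: 212 ^ 160 = 116

46726f6d3a20207265626f6f74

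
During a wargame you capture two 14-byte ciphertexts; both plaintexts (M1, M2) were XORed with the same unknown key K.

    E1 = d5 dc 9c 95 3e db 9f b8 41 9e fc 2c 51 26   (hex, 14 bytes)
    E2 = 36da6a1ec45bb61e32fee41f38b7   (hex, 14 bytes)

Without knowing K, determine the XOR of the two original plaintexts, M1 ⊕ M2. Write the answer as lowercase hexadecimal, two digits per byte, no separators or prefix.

e306f68bfa8029a6736018336991

E1 ⊕ E2 = (M1 ⊕ K) ⊕ (M2 ⊕ K) = M1 ⊕ M2 — the shared key cancels under XOR.
d5 xor 36 = e3
dc xor da = 06
9c xor 6a = f6
95 xor 1e = 8b
3e xor c4 = fa
db xor 5b = 80
9f xor b6 = 29
b8 xor 1e = a6
41 xor 32 = 73
9e xor fe = 60
fc xor e4 = 18
2c xor 1f = 33
51 xor 38 = 69
26 xor b7 = 91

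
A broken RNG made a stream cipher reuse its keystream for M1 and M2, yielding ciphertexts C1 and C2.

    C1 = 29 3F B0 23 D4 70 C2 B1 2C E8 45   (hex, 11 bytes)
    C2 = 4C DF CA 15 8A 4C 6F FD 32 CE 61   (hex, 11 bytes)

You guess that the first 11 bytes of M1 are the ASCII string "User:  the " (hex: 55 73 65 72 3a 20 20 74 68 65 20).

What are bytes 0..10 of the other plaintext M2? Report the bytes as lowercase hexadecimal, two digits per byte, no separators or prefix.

30931f44641c8d38764304

First, C1 ⊕ C2 = (M1 ⊕ K) ⊕ (M2 ⊕ K) = M1 ⊕ M2, so the key drops out. Then M2 = (M1 ⊕ M2) ⊕ M1 over the first 11 bytes.
byte 0: (29 xor 4c) xor 55 = 65 xor 55 = 30
byte 1: (3f xor df) xor 73 = e0 xor 73 = 93
byte 2: (b0 xor ca) xor 65 = 7a xor 65 = 1f
byte 3: (23 xor 15) xor 72 = 36 xor 72 = 44
byte 4: (d4 xor 8a) xor 3a = 5e xor 3a = 64
byte 5: (70 xor 4c) xor 20 = 3c xor 20 = 1c
byte 6: (c2 xor 6f) xor 20 = ad xor 20 = 8d
byte 7: (b1 xor fd) xor 74 = 4c xor 74 = 38
byte 8: (2c xor 32) xor 68 = 1e xor 68 = 76
byte 9: (e8 xor ce) xor 65 = 26 xor 65 = 43
byte 10: (45 xor 61) xor 20 = 24 xor 20 = 04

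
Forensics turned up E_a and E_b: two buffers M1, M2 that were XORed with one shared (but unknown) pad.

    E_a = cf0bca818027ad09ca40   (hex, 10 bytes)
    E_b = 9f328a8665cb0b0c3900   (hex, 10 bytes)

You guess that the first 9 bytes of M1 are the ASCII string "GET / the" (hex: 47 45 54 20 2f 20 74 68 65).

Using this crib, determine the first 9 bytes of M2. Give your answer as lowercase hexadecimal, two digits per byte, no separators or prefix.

First, E_a ⊕ E_b = (M1 ⊕ K) ⊕ (M2 ⊕ K) = M1 ⊕ M2, so the key drops out. Then M2 = (M1 ⊕ M2) ⊕ M1 over the first 9 bytes.
byte 0: (cf xor 9f) xor 47 = 50 xor 47 = 17
byte 1: (0b xor 32) xor 45 = 39 xor 45 = 7c
byte 2: (ca xor 8a) xor 54 = 40 xor 54 = 14
byte 3: (81 xor 86) xor 20 = 07 xor 20 = 27
byte 4: (80 xor 65) xor 2f = e5 xor 2f = ca
byte 5: (27 xor cb) xor 20 = ec xor 20 = cc
byte 6: (ad xor 0b) xor 74 = a6 xor 74 = d2
byte 7: (09 xor 0c) xor 68 = 05 xor 68 = 6d
byte 8: (ca xor 39) xor 65 = f3 xor 65 = 96

177c1427caccd26d96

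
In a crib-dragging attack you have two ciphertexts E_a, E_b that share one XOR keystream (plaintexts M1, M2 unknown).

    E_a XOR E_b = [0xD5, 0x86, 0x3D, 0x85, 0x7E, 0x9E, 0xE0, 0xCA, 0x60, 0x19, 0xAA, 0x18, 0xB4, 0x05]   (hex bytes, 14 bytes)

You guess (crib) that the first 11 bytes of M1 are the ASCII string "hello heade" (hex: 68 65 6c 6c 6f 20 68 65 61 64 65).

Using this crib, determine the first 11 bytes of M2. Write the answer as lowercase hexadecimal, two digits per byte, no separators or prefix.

Since E_a ⊕ E_b = M1 ⊕ M2, XORing with the guessed M1 bytes yields the corresponding M2 bytes: M2 = (E_a ⊕ E_b) ⊕ M1.
d5 ^ 68 = bd
86 ^ 65 = e3
3d ^ 6c = 51
85 ^ 6c = e9
7e ^ 6f = 11
9e ^ 20 = be
e0 ^ 68 = 88
ca ^ 65 = af
60 ^ 61 = 01
19 ^ 64 = 7d
aa ^ 65 = cf

bde351e911be88af017dcf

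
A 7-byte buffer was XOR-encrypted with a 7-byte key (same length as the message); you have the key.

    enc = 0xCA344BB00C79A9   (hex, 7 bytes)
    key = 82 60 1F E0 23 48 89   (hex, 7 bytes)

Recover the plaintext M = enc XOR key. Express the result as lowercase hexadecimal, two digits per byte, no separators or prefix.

485454502f3120

XOR is its own inverse, so applying the key byte-wise gives the result directly.
byte 0: ca XOR 82 = 48
byte 1: 34 XOR 60 = 54
byte 2: 4b XOR 1f = 54
byte 3: b0 XOR e0 = 50
byte 4: 0c XOR 23 = 2f
byte 5: 79 XOR 48 = 31
byte 6: a9 XOR 89 = 20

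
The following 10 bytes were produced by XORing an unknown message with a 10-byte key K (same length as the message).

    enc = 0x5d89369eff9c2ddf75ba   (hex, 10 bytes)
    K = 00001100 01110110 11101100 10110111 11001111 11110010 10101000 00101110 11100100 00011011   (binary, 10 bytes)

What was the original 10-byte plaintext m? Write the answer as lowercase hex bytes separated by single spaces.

XOR is its own inverse, so applying the key byte-wise gives the result directly.
01011101 xor 00001100 = 01010001
10001001 xor 01110110 = 11111111
00110110 xor 11101100 = 11011010
10011110 xor 10110111 = 00101001
11111111 xor 11001111 = 00110000
10011100 xor 11110010 = 01101110
00101101 xor 10101000 = 10000101
11011111 xor 00101110 = 11110001
01110101 xor 11100100 = 10010001
10111010 xor 00011011 = 10100001

51 ff da 29 30 6e 85 f1 91 a1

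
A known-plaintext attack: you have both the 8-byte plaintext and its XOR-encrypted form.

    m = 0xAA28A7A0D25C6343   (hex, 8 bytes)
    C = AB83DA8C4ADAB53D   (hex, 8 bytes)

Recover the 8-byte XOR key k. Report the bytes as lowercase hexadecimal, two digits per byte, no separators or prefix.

Since C = m ⊕ k, XORing both sides with m gives k = m ⊕ C.
aa ^ ab = 01
28 ^ 83 = ab
a7 ^ da = 7d
a0 ^ 8c = 2c
d2 ^ 4a = 98
5c ^ da = 86
63 ^ b5 = d6
43 ^ 3d = 7e

01ab7d2c9886d67e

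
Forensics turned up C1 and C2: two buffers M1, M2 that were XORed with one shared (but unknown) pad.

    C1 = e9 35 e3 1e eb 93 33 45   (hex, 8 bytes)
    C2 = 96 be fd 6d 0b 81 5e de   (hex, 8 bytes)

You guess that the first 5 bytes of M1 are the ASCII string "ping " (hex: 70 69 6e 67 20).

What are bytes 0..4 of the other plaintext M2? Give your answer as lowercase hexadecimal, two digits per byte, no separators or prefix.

0fe27014c0

First, C1 ⊕ C2 = (M1 ⊕ K) ⊕ (M2 ⊕ K) = M1 ⊕ M2, so the key drops out. Then M2 = (M1 ⊕ M2) ⊕ M1 over the first 5 bytes.
byte 0: (e9 xor 96) xor 70 = 7f xor 70 = 0f
byte 1: (35 xor be) xor 69 = 8b xor 69 = e2
byte 2: (e3 xor fd) xor 6e = 1e xor 6e = 70
byte 3: (1e xor 6d) xor 67 = 73 xor 67 = 14
byte 4: (eb xor 0b) xor 20 = e0 xor 20 = c0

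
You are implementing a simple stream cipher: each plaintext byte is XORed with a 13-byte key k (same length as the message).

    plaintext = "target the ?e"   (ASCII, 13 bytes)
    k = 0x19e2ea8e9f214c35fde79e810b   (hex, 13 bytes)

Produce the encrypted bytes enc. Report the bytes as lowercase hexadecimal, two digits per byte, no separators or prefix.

74 XOR 19 = 6d
61 XOR e2 = 83
72 XOR ea = 98
67 XOR 8e = e9
65 XOR 9f = fa
74 XOR 21 = 55
20 XOR 4c = 6c
74 XOR 35 = 41
68 XOR fd = 95
65 XOR e7 = 82
20 XOR 9e = be
3f XOR 81 = be
65 XOR 0b = 6e

6d8398e9fa556c419582bebe6e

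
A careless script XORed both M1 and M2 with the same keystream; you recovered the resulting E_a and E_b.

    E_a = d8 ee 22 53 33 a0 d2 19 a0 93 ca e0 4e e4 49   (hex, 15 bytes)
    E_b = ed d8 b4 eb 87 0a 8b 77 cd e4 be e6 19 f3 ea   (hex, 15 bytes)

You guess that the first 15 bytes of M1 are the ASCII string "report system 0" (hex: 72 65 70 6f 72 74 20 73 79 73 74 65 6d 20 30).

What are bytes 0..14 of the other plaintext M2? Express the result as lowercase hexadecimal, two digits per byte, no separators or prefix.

First, E_a ⊕ E_b = (M1 ⊕ K) ⊕ (M2 ⊕ K) = M1 ⊕ M2, so the key drops out. Then M2 = (M1 ⊕ M2) ⊕ M1 over the first 15 bytes.
byte 0: (d8 XOR ed) XOR 72 = 35 XOR 72 = 47
byte 1: (ee XOR d8) XOR 65 = 36 XOR 65 = 53
byte 2: (22 XOR b4) XOR 70 = 96 XOR 70 = e6
byte 3: (53 XOR eb) XOR 6f = b8 XOR 6f = d7
byte 4: (33 XOR 87) XOR 72 = b4 XOR 72 = c6
byte 5: (a0 XOR 0a) XOR 74 = aa XOR 74 = de
byte 6: (d2 XOR 8b) XOR 20 = 59 XOR 20 = 79
byte 7: (19 XOR 77) XOR 73 = 6e XOR 73 = 1d
byte 8: (a0 XOR cd) XOR 79 = 6d XOR 79 = 14
byte 9: (93 XOR e4) XOR 73 = 77 XOR 73 = 04
byte 10: (ca XOR be) XOR 74 = 74 XOR 74 = 00
byte 11: (e0 XOR e6) XOR 65 = 06 XOR 65 = 63
byte 12: (4e XOR 19) XOR 6d = 57 XOR 6d = 3a
byte 13: (e4 XOR f3) XOR 20 = 17 XOR 20 = 37
byte 14: (49 XOR ea) XOR 30 = a3 XOR 30 = 93

4753e6d7c6de791d140400633a3793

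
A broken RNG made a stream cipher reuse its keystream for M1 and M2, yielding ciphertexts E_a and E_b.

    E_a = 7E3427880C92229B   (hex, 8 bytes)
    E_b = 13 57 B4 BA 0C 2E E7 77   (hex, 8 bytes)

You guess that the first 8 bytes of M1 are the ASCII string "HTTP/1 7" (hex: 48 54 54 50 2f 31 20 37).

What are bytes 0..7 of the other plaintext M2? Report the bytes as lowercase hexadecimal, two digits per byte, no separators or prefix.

2537c7622f8de5db

First, E_a ⊕ E_b = (M1 ⊕ K) ⊕ (M2 ⊕ K) = M1 ⊕ M2, so the key drops out. Then M2 = (M1 ⊕ M2) ⊕ M1 over the first 8 bytes.
byte 0: (7e ^ 13) ^ 48 = 6d ^ 48 = 25
byte 1: (34 ^ 57) ^ 54 = 63 ^ 54 = 37
byte 2: (27 ^ b4) ^ 54 = 93 ^ 54 = c7
byte 3: (88 ^ ba) ^ 50 = 32 ^ 50 = 62
byte 4: (0c ^ 0c) ^ 2f = 00 ^ 2f = 2f
byte 5: (92 ^ 2e) ^ 31 = bc ^ 31 = 8d
byte 6: (22 ^ e7) ^ 20 = c5 ^ 20 = e5
byte 7: (9b ^ 77) ^ 37 = ec ^ 37 = db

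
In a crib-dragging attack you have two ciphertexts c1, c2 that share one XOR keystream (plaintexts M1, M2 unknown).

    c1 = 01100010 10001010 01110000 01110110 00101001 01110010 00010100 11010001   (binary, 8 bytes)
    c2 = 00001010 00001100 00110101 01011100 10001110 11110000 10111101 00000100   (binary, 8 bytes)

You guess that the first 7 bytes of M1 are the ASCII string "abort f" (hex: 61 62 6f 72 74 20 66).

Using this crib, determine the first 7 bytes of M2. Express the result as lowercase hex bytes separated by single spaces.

09 e4 2a 58 d3 a2 cf

First, c1 ⊕ c2 = (M1 ⊕ K) ⊕ (M2 ⊕ K) = M1 ⊕ M2, so the key drops out. Then M2 = (M1 ⊕ M2) ⊕ M1 over the first 7 bytes.
byte 0: (62 ⊕ 0a) ⊕ 61 = 68 ⊕ 61 = 09
byte 1: (8a ⊕ 0c) ⊕ 62 = 86 ⊕ 62 = e4
byte 2: (70 ⊕ 35) ⊕ 6f = 45 ⊕ 6f = 2a
byte 3: (76 ⊕ 5c) ⊕ 72 = 2a ⊕ 72 = 58
byte 4: (29 ⊕ 8e) ⊕ 74 = a7 ⊕ 74 = d3
byte 5: (72 ⊕ f0) ⊕ 20 = 82 ⊕ 20 = a2
byte 6: (14 ⊕ bd) ⊕ 66 = a9 ⊕ 66 = cf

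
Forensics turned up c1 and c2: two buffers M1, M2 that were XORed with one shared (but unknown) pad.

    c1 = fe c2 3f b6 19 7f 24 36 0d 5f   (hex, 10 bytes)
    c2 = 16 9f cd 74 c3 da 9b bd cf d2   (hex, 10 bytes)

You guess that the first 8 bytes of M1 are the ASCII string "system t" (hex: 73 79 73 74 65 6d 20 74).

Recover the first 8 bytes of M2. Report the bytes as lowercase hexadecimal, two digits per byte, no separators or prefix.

9b2481b6bfc89fff

First, c1 ⊕ c2 = (M1 ⊕ K) ⊕ (M2 ⊕ K) = M1 ⊕ M2, so the key drops out. Then M2 = (M1 ⊕ M2) ⊕ M1 over the first 8 bytes.
byte 0: (fe ^ 16) ^ 73 = e8 ^ 73 = 9b
byte 1: (c2 ^ 9f) ^ 79 = 5d ^ 79 = 24
byte 2: (3f ^ cd) ^ 73 = f2 ^ 73 = 81
byte 3: (b6 ^ 74) ^ 74 = c2 ^ 74 = b6
byte 4: (19 ^ c3) ^ 65 = da ^ 65 = bf
byte 5: (7f ^ da) ^ 6d = a5 ^ 6d = c8
byte 6: (24 ^ 9b) ^ 20 = bf ^ 20 = 9f
byte 7: (36 ^ bd) ^ 74 = 8b ^ 74 = ff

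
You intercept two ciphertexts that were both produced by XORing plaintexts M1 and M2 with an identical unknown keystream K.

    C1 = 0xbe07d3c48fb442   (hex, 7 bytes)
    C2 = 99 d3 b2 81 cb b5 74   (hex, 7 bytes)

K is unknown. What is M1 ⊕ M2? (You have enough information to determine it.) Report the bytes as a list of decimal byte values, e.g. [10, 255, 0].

C1 ⊕ C2 = (M1 ⊕ K) ⊕ (M2 ⊕ K) = M1 ⊕ M2 — the shared key cancels under XOR.
be xor 99 = 27
07 xor d3 = d4
d3 xor b2 = 61
c4 xor 81 = 45
8f xor cb = 44
b4 xor b5 = 01
42 xor 74 = 36

[39, 212, 97, 69, 68, 1, 54]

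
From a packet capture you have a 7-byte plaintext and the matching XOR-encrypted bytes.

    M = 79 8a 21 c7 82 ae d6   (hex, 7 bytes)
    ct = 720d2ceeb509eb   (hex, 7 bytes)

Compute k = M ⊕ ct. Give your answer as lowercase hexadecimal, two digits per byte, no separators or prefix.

Since ct = M ⊕ k, XORing both sides with M gives k = M ⊕ ct.
79 ⊕ 72 = 0b
8a ⊕ 0d = 87
21 ⊕ 2c = 0d
c7 ⊕ ee = 29
82 ⊕ b5 = 37
ae ⊕ 09 = a7
d6 ⊕ eb = 3d

0b870d2937a73d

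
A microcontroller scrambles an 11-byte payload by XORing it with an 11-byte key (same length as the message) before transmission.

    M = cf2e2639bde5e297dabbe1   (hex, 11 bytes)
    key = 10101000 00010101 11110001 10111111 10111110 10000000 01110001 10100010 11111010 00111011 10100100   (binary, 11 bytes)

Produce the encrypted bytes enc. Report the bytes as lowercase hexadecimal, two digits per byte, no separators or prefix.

673bd78603659335208045

byte 0: cf XOR a8 = 67
byte 1: 2e XOR 15 = 3b
byte 2: 26 XOR f1 = d7
byte 3: 39 XOR bf = 86
byte 4: bd XOR be = 03
byte 5: e5 XOR 80 = 65
byte 6: e2 XOR 71 = 93
byte 7: 97 XOR a2 = 35
byte 8: da XOR fa = 20
byte 9: bb XOR 3b = 80
byte 10: e1 XOR a4 = 45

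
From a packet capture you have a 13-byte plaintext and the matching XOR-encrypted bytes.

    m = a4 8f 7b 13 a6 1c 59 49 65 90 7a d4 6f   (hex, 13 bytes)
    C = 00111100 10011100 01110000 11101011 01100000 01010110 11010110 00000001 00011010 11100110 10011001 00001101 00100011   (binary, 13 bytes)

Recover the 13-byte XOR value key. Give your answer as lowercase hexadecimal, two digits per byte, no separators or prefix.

Since C = m ⊕ key, XORing both sides with m gives key = m ⊕ C.
a4 ^ 3c = 98
8f ^ 9c = 13
7b ^ 70 = 0b
13 ^ eb = f8
a6 ^ 60 = c6
1c ^ 56 = 4a
59 ^ d6 = 8f
49 ^ 01 = 48
65 ^ 1a = 7f
90 ^ e6 = 76
7a ^ 99 = e3
d4 ^ 0d = d9
6f ^ 23 = 4c

98130bf8c64a8f487f76e3d94c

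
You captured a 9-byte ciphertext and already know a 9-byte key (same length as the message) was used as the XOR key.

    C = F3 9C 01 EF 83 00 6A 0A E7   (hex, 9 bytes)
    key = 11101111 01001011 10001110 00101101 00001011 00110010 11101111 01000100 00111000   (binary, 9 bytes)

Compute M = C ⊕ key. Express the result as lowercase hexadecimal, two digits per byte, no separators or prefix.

XOR is its own inverse, so applying the key byte-wise gives the result directly.
243 xor 239 =  28
156 xor  75 = 215
  1 xor 142 = 143
239 xor  45 = 194
131 xor  11 = 136
  0 xor  50 =  50
106 xor 239 = 133
 10 xor  68 =  78
231 xor  56 = 223

1cd78fc28832854edf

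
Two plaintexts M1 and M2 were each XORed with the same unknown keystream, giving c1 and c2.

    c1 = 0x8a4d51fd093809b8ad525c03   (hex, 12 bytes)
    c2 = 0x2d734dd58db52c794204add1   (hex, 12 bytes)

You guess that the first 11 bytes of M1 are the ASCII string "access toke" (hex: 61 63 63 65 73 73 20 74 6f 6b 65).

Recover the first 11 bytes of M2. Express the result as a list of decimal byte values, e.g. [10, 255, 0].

[198, 93, 127, 77, 247, 254, 5, 181, 128, 61, 148]

First, c1 ⊕ c2 = (M1 ⊕ K) ⊕ (M2 ⊕ K) = M1 ⊕ M2, so the key drops out. Then M2 = (M1 ⊕ M2) ⊕ M1 over the first 11 bytes.
byte 0: (8a XOR 2d) XOR 61 = a7 XOR 61 = c6
byte 1: (4d XOR 73) XOR 63 = 3e XOR 63 = 5d
byte 2: (51 XOR 4d) XOR 63 = 1c XOR 63 = 7f
byte 3: (fd XOR d5) XOR 65 = 28 XOR 65 = 4d
byte 4: (09 XOR 8d) XOR 73 = 84 XOR 73 = f7
byte 5: (38 XOR b5) XOR 73 = 8d XOR 73 = fe
byte 6: (09 XOR 2c) XOR 20 = 25 XOR 20 = 05
byte 7: (b8 XOR 79) XOR 74 = c1 XOR 74 = b5
byte 8: (ad XOR 42) XOR 6f = ef XOR 6f = 80
byte 9: (52 XOR 04) XOR 6b = 56 XOR 6b = 3d
byte 10: (5c XOR ad) XOR 65 = f1 XOR 65 = 94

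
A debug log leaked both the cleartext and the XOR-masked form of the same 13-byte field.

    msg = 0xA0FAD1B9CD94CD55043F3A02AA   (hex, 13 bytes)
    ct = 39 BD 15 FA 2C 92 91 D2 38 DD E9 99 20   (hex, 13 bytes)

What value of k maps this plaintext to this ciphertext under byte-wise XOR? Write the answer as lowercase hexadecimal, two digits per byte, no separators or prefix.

9947c443e1065c873ce2d39b8a

Since ct = msg ⊕ k, XORing both sides with msg gives k = msg ⊕ ct.
a0 xor 39 = 99
fa xor bd = 47
d1 xor 15 = c4
b9 xor fa = 43
cd xor 2c = e1
94 xor 92 = 06
cd xor 91 = 5c
55 xor d2 = 87
04 xor 38 = 3c
3f xor dd = e2
3a xor e9 = d3
02 xor 99 = 9b
aa xor 20 = 8a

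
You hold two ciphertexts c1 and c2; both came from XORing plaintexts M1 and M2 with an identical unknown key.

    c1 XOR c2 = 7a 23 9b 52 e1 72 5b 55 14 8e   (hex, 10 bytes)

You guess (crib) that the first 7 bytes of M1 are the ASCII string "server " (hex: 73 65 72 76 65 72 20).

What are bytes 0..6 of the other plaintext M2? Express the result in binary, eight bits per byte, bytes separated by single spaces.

Since c1 ⊕ c2 = M1 ⊕ M2, XORing with the guessed M1 bytes yields the corresponding M2 bytes: M2 = (c1 ⊕ c2) ⊕ M1.
byte 0: 122 xor 115 =   9
byte 1:  35 xor 101 =  70
byte 2: 155 xor 114 = 233
byte 3:  82 xor 118 =  36
byte 4: 225 xor 101 = 132
byte 5: 114 xor 114 =   0
byte 6:  91 xor  32 = 123

00001001 01000110 11101001 00100100 10000100 00000000 01111011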